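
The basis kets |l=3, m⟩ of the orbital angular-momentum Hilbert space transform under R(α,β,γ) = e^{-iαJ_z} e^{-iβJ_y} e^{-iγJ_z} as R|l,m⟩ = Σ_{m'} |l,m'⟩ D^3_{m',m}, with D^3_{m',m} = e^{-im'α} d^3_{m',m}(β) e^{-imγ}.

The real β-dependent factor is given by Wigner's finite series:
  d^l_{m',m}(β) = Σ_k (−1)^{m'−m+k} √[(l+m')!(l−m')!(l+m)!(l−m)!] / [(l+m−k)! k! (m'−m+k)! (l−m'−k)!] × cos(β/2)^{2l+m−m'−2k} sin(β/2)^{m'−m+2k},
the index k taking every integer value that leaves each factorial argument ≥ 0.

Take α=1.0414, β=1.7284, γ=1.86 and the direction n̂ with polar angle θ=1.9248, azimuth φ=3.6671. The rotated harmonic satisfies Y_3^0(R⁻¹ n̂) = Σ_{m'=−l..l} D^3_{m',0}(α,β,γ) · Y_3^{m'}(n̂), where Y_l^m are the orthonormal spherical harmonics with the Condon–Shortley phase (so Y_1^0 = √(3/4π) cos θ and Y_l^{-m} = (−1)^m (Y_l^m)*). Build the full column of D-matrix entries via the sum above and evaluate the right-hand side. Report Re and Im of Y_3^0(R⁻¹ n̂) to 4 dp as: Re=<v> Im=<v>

Re=0.0496 Im=0.0000

Need the full column D^3_{m',0} for m'=−3..3 at α=1.0414, β=1.7284, γ=1.86.
cos(β/2)=0.649249, sin(β/2)=0.760576
d^3_{-3,0}: single k=3 term ⇒ +0.538489;  D = -0.538407+0.009365i
d^3_{-2,0}: k∈[2..3] ⇒ +0.562977 -0.772598 = -0.209621;  D = +0.102699-0.182740i
d^3_{-1,0}: k∈[1..3] ⇒ +0.303941 -1.251334 +0.572420 = -0.374973;  D = -0.189366-0.323644i
d^3_{0,0}: k∈[0..3] ⇒ +0.074897 -0.925065 +1.269508 -0.193578 = +0.225762;  D = +0.225762+0.000000i
d^3_{1,0}: k∈[0..2] ⇒ -0.303941 +1.251334 -0.572420 = +0.374973;  D = +0.189366-0.323644i
d^3_{2,0}: k∈[0..1] ⇒ +0.562977 -0.772598 = -0.209621;  D = +0.102699+0.182740i
d^3_{3,0}: single k=0 term ⇒ -0.538489;  D = +0.538407+0.009365i
Y_3^{m'}(θ=1.9248,φ=3.6671) and Σ D·Y over m':
  (-0.5384+0.0094i)·(+0.0020+0.3443i)  (+0.1027-0.1827i)·(-0.1548+0.2705i)  (-0.1894-0.3236i)·(+0.1047-0.0607i)  (+0.2258+0.0000i)·(+0.3104+0.0000i)  (+0.1894-0.3236i)·(-0.1047-0.0607i)  (+0.1027+0.1827i)·(-0.1548-0.2705i)  (+0.5384+0.0094i)·(-0.0020+0.3443i)
Y_3^0(R⁻¹ n̂) = +0.049640+0.000000i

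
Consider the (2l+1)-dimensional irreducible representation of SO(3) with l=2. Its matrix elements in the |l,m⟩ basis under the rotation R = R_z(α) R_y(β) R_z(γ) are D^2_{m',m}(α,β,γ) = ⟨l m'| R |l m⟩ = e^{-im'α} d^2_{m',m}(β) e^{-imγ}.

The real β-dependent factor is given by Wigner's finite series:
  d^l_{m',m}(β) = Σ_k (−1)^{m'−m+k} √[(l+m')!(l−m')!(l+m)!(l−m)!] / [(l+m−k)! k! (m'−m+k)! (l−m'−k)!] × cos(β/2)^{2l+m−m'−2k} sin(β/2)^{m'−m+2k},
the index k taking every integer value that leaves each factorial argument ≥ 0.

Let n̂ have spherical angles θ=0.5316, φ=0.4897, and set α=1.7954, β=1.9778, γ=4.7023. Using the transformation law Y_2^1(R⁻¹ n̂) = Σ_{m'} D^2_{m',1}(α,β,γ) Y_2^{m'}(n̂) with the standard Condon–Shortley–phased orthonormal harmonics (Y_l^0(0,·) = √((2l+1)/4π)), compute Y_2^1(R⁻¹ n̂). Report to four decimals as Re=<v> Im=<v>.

Need the full column D^2_{m',1} for m'=−2..2 at α=1.7954, β=1.9778, γ=4.7023.
cos(β/2)=0.549609, sin(β/2)=0.835422
d^2_{-2,1}: single k=3 term ⇒ +0.640917;  D = +0.284130-0.574495i
d^2_{-1,1}: k∈[2..3] ⇒ +0.632471 -0.487106 = +0.145365;  D = -0.141380-0.033804i
d^2_{0,1}: k∈[1..2] ⇒ +0.339737 -0.784959 = -0.445222;  D = +0.004492-0.445199i
d^2_{1,1}: k∈[0..1] ⇒ +0.091246 -0.632471 = -0.541225;  D = -0.528820+0.115212i
d^2_{2,1}: single k=0 term ⇒ -0.277394;  D = +0.117932+0.251077i
Y_2^{m'}(θ=0.5316,φ=0.4897) and Σ D·Y over m':
  (+0.2841-0.5745i)·(+0.0553-0.0824i)  (-0.1414-0.0338i)·(+0.2979-0.1588i)  (+0.0045-0.4452i)·(+0.3877+0.0000i)  (-0.5288+0.1152i)·(-0.2979-0.1588i)  (+0.1179+0.2511i)·(+0.0553+0.0824i)
Y_2^1(R⁻¹ n̂) = +0.084307-0.142152i

Re=0.0843 Im=-0.1422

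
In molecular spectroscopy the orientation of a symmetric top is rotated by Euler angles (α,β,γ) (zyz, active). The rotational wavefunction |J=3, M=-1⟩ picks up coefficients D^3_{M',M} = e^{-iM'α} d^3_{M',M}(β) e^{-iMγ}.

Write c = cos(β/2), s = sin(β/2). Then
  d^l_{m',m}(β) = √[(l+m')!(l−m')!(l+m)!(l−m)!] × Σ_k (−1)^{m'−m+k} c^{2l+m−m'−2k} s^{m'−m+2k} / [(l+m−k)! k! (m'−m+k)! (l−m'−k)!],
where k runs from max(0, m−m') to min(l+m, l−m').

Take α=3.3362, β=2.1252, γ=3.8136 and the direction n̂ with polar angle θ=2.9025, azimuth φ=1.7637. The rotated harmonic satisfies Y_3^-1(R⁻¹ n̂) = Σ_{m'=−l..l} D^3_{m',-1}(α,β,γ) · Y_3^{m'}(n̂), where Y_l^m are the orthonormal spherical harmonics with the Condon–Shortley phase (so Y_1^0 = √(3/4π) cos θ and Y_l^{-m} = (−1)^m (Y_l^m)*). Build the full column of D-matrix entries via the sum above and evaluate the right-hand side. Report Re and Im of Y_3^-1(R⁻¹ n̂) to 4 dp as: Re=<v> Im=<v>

Need the full column D^3_{m',-1} for m'=−3..3 at α=3.3362, β=2.1252, γ=3.8136.
cos(β/2)=0.486602, sin(β/2)=0.873624
d^3_{-3,-1}: single k=2 term ⇒ +0.165726;  D = +0.051339+0.157574i
d^3_{-2,-1}: k∈[1..2] ⇒ +0.075369 -0.485876 = -0.410507;  D = +0.200247+0.358353i
d^3_{-1,-1}: k∈[0..2] ⇒ +0.013275 -0.342322 +0.827555 = +0.498508;  D = +0.322739+0.379934i
d^3_{0,-1}: k∈[0..2] ⇒ -0.082563 +0.798376 -0.857801 = -0.141988;  D = +0.111116+0.088396i
d^3_{1,-1}: k∈[0..2] ⇒ +0.256742 -1.103407 +0.444576 = -0.402089;  D = -0.357133-0.184748i
d^3_{2,-1}: k∈[0..1] ⇒ -0.485876 +0.783062 = +0.297186;  D = -0.285381-0.082926i
d^3_{3,-1}: single k=0 term ⇒ +0.534185;  D = +0.532109+0.047046i
Y_3^{m'}(θ=2.9025,φ=1.7637) and Σ D·Y over m':
  (+0.0513+0.1576i)·(+0.0030+0.0046i)  (+0.2002+0.3584i)·(+0.0516-0.0210i)  (+0.3227+0.3799i)·(-0.0546-0.2794i)  (+0.1111+0.0884i)·(-0.6235+0.0000i)  (-0.3571-0.1847i)·(+0.0546-0.2794i)  (-0.2854-0.0829i)·(+0.0516+0.0210i)  (+0.5321+0.0470i)·(-0.0030+0.0046i)
Y_3^-1(R⁻¹ n̂) = -0.049397-0.069244i

Re=-0.0494 Im=-0.0692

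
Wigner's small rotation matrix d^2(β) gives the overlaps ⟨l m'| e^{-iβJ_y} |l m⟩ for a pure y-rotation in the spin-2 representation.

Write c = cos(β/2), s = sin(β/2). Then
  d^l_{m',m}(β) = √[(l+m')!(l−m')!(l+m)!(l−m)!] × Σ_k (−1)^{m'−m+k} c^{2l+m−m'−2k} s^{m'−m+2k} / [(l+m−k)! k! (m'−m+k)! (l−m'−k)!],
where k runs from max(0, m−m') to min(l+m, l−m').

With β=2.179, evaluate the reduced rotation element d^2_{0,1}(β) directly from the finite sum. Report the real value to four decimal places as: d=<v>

d=-0.5743

d^2_{0,1}(β=2.179) via Wigner's sum:
c=cos(2.179/2)=0.462929, s=sin(2.179/2)=0.886396; N=√[2·2·6·1]=4.898979
Admissible k: 1..2 (factorial args all ≥0)
  k=1: (−1)^0·4.8990/(2)·0.4629^3·0.8864^1 = +0.215400
  k=2: (−1)^1·4.8990/(2)·0.4629^1·0.8864^3 = -0.789719
d^2_{0,1}(2.179) = +0.215400 -0.789719 = -0.574319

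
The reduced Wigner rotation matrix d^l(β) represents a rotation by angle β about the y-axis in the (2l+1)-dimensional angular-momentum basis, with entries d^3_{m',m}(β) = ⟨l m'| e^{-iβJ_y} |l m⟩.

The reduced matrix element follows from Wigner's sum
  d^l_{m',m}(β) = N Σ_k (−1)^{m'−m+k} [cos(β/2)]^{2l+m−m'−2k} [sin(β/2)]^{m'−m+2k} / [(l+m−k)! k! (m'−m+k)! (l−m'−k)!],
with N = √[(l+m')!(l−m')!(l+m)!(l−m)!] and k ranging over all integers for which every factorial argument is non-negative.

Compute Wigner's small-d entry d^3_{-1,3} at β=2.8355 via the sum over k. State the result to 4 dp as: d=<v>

d^3_{-1,3}(β=2.8355) via Wigner's sum:
c=cos(2.8355/2)=0.152450, s=sin(2.8355/2)=0.988311; N=√[2·24·720·1]=185.903201
k: max(0,(3)−(-1))=4 … min(3+(3),3−(-1))=4
  k=4: (−1)^0·185.9032/(48)·0.1524^2·0.9883^4 = +0.085876
d^3_{-1,3}(2.8355) = +0.085876

d=0.0859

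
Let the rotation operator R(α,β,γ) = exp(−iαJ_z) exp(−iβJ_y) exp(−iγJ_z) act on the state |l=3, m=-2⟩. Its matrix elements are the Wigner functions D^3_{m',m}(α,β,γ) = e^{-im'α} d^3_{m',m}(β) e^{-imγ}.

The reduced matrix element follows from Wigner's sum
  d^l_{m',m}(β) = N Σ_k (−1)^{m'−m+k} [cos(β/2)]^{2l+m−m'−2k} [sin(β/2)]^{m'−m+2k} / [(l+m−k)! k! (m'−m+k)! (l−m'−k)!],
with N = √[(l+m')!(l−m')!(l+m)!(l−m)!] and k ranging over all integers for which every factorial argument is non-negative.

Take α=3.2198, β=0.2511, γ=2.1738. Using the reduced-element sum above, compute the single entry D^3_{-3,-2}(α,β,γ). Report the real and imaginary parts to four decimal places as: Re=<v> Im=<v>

Split into d^3_{-3,-2}(β=0.2511) × two z-phases.
With c≡cos(β/2)=0.992129 and s≡sin(β/2)=0.125220, N=[1·720·1·120]^{1/2}=293.938769
Admissible k: 1..1 (factorial args all ≥0)
  k=1: (−1)^0·293.9388/(120)·0.9921^5·0.1252^1 = +0.294843
d^3_{-3,-2}(0.2511) = +0.294843
D = (-0.972602-0.232475i)·(+0.294843)·(-0.356752-0.934199i) = +0.038271+0.292349i

Re=0.0383 Im=0.2923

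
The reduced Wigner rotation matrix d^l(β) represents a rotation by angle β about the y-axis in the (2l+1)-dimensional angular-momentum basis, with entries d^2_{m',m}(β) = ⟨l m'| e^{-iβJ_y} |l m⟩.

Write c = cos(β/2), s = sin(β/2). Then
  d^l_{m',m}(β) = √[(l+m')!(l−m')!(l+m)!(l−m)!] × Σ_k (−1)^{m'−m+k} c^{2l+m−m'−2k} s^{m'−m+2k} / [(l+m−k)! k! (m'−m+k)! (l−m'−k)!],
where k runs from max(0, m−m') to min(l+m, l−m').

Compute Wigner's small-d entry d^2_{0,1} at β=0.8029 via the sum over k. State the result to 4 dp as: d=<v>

d=0.6120

d^2_{0,1}(β=0.8029) via Wigner's sum:
c=cos(0.8029/2)=0.920495, s=sin(0.8029/2)=0.390753; N=√[2·2·6·1]=4.898979
Admissible k: 1..2 (factorial args all ≥0)
  k=1: (−1)^0·4.8990/(2)·0.9205^3·0.3908^1 = +0.746523
  k=2: (−1)^1·4.8990/(2)·0.9205^1·0.3908^3 = -0.134526
d^2_{0,1}(0.8029) = +0.746523 -0.134526 = +0.611997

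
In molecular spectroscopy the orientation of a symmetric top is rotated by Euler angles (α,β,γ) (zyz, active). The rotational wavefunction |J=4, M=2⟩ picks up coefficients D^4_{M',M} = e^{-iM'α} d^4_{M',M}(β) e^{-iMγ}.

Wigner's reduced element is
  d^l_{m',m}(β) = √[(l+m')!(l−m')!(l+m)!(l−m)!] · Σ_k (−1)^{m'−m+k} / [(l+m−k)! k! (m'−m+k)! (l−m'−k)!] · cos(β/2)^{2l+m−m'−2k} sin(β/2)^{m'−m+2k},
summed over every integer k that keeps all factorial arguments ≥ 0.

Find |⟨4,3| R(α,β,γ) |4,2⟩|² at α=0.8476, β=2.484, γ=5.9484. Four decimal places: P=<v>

Split into d^4_{3,2}(β=2.484) × two z-phases.
Half-angle: c=0.322904, s=0.946432. N=√(5040·1·720·2)=2693.993318
The bounds max(0,m−m')=0 and min(l+m,l−m')=1 give 2 terms
  k=0: (−1)^1·2693.9933/(720)·0.3229^7·0.9464^1 = -0.001296
  k=1: (−1)^2·2693.9933/(240)·0.3229^5·0.9464^3 = +0.033406
d^4_{3,2}(2.484) = -0.001296 +0.033406 = +0.032110
|D^4_{3,2}|² = |d^4_{3,2}(β)|² = (+0.032110)² = 0.001031 (the z-rotation phases have unit modulus)

P=0.0010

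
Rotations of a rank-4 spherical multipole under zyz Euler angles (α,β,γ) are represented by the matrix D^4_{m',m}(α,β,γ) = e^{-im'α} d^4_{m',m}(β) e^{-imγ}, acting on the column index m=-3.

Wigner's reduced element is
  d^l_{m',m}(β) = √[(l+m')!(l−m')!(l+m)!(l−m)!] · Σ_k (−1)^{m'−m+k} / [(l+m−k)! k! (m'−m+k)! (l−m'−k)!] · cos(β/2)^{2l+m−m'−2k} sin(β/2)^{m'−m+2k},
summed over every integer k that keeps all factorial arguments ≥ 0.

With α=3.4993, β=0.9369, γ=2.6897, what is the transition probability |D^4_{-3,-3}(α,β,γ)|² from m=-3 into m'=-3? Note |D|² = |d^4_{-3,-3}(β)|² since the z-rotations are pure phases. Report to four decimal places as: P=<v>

First d^4_{-3,-3}(β=0.9369), then the phase factors e^{-i(-3)α} and e^{-i(-3)γ}:
c=cos(0.9369/2)=0.892269, s=sin(0.9369/2)=0.451504; N=√[1·5040·1·5040]=5040.000000
Admissible k: 0..1 (factorial args all ≥0)
  k=0: (−1)^0·5040.0000/(5040)·0.8923^8·0.4515^0 = +0.401760
  k=1: (−1)^1·5040.0000/(720)·0.8923^6·0.4515^2 = -0.720106
d^4_{-3,-3}(0.9369) = +0.401760 -0.720106 = -0.318345
|D^4_{-3,-3}|² = |d^4_{-3,-3}(β)|² = (-0.318345)² = 0.101344 (the z-rotation phases have unit modulus)

P=0.1013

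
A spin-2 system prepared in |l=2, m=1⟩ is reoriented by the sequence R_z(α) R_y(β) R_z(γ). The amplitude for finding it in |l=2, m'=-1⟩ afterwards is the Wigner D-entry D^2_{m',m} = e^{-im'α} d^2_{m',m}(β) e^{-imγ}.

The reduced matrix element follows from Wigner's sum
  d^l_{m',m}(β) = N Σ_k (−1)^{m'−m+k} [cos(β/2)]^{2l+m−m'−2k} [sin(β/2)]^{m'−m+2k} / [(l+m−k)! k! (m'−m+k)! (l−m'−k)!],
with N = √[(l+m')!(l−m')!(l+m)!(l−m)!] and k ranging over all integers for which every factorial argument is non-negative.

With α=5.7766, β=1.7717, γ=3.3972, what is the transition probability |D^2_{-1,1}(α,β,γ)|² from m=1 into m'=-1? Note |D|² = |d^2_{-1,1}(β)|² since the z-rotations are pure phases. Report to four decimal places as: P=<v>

D^2_{-1,1}(5.7766,1.7717,3.3972) = e^{-i·-1·5.7766}·d^2_{-1,1}(1.7717)·e^{-i·1·3.3972}. Compute d first:
c=cos(1.7717/2)=0.632631, s=sin(1.7717/2)=0.774453; N=√[1·6·6·1]=6.000000
k: max(0,(1)−(-1))=2 … min(2+(1),2−(-1))=3
  k=2: (−1)^0·6.0000/(2)·0.6326^2·0.7745^2 = +0.720133
  k=3: (−1)^1·6.0000/(6)·0.6326^0·0.7745^4 = -0.359733
d^2_{-1,1}(1.7717) = +0.720133 -0.359733 = +0.360400
|D^2_{-1,1}|² = |d^2_{-1,1}(β)|² = (+0.360400)² = 0.129888 (the z-rotation phases have unit modulus)

P=0.1299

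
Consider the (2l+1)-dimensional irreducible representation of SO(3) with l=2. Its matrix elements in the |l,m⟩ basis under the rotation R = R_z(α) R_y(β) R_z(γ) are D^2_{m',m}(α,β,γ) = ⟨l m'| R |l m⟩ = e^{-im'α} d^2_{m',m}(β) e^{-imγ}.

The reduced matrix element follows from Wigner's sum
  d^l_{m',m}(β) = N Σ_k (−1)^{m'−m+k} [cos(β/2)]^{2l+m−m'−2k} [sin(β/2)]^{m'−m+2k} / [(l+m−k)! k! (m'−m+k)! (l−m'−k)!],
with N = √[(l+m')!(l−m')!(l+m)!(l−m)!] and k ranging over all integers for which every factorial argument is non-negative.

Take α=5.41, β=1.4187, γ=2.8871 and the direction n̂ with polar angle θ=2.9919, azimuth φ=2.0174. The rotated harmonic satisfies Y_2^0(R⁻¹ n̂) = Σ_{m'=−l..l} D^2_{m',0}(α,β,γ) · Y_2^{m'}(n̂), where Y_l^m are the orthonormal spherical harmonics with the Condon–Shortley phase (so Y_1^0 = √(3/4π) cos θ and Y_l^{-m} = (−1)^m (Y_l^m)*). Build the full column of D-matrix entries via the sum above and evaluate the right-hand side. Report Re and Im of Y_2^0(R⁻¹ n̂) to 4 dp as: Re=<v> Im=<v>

Need the full column D^2_{m',0} for m'=−2..2 at α=5.41, β=1.4187, γ=2.8871.
cos(β/2)=0.758785, sin(β/2)=0.651341
d^2_{-2,0}: single k=2 term ⇒ +0.598315;  D = -0.104510-0.589117i
d^2_{-1,0}: k∈[1..2] ⇒ +0.697013 -0.513593 = +0.183420;  D = +0.117827-0.140569i
d^2_{0,0}: k∈[0..2] ⇒ +0.331494 -0.977045 +0.179984 = -0.465567;  D = -0.465567+0.000000i
d^2_{1,0}: k∈[0..1] ⇒ -0.697013 +0.513593 = -0.183420;  D = -0.117827-0.140569i
d^2_{2,0}: single k=0 term ⇒ +0.598315;  D = -0.104510+0.589117i
Y_2^{m'}(θ=2.9919,φ=2.0174) and Σ D·Y over m':
  (-0.1045-0.5891i)·(-0.0054+0.0067i)  (+0.1178-0.1406i)·(+0.0492+0.1028i)  (-0.4656+0.0000i)·(+0.6097+0.0000i)  (-0.1178-0.1406i)·(-0.0492+0.1028i)  (-0.1045+0.5891i)·(-0.0054-0.0067i)
Y_2^0(R⁻¹ n̂) = -0.234380+0.000000i

Re=-0.2344 Im=0.0000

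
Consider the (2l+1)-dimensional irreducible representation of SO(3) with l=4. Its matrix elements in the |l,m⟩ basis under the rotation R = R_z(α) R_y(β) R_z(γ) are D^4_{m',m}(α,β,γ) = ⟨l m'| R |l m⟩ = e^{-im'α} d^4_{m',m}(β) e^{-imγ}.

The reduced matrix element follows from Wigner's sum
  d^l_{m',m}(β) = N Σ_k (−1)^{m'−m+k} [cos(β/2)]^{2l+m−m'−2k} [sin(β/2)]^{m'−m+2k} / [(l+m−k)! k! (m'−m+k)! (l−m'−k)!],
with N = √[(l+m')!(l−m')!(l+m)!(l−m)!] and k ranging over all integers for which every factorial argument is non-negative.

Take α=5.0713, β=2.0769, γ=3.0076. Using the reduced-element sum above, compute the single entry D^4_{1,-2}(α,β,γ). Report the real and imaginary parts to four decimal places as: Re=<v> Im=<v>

Split into d^4_{1,-2}(β=2.0769) × two z-phases.
With c≡cos(β/2)=0.507556 and s≡sin(β/2)=0.861619, N=[120·6·2·720]^{1/2}=1018.233765
k∈{0,1,2} keeps every argument non-negative
  k=0: (−1)^3·1018.2338/(72)·0.5076^5·0.8616^3 = -0.304706
  k=1: (−1)^4·1018.2338/(48)·0.5076^3·0.8616^5 = +1.317147
  k=2: (−1)^5·1018.2338/(240)·0.5076^1·0.8616^7 = -0.759147
d^4_{1,-2}(2.0769) = -0.304706 +1.317147 -0.759147 = +0.253294
Attach z-rotation phases: D = e^{-i(1)(5.0713)}·(+0.253294)·e^{-i(-2)(3.0076)} = +0.148591+0.205131i

Re=0.1486 Im=0.2051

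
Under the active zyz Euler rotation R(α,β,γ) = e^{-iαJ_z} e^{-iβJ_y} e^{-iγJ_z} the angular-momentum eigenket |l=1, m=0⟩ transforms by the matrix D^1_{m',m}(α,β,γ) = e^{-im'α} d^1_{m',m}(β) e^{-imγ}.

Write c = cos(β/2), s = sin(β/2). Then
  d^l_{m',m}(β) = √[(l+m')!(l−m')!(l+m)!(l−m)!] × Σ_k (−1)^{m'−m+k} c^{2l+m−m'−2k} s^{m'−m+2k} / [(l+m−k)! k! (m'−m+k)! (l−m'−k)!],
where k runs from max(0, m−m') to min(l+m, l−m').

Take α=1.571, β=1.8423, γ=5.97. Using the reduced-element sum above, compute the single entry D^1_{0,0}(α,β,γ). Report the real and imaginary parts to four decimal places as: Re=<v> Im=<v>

D^1_{0,0}(1.571,1.8423,5.97) = e^{-i·0·1.571}·d^1_{0,0}(1.8423)·e^{-i·0·5.97}. Compute d first:
With c≡cos(β/2)=0.604905 and s≡sin(β/2)=0.796298, N=[1·1·1·1]^{1/2}=1.000000
k: max(0,(0)−(0))=0 … min(1+(0),1−(0))=1
  k=0: (−1)^0·1.0000/(1)·0.6049^2·0.7963^0 = +0.365910
  k=1: (−1)^1·1.0000/(1)·0.6049^0·0.7963^2 = -0.634090
d^1_{0,0}(1.8423) = +0.365910 -0.634090 = -0.268180
Attach z-rotation phases: D = e^{-i(0)(1.571)}·(-0.268180)·e^{-i(0)(5.97)} = -0.268180+0.000000i

Re=-0.2682 Im=0.0000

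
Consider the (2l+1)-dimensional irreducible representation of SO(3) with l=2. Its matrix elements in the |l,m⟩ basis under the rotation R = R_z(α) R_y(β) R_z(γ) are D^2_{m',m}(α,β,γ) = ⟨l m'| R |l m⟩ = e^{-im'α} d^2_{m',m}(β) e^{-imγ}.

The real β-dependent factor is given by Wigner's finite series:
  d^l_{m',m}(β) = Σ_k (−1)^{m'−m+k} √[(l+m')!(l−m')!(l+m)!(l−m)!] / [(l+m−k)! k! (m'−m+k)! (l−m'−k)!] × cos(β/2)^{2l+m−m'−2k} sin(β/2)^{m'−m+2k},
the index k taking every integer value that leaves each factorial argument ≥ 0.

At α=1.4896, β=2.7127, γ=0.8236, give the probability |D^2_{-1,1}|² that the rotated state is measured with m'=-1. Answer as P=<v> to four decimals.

P=0.6112

First d^2_{-1,1}(β=2.7127), then the phase factors e^{-i(-1)α} and e^{-i(1)γ}:
Half-angle: c=0.212806, s=0.977094. N=√(1·6·6·1)=6.000000
k: max(0,(1)−(-1))=2 … min(2+(1),2−(-1))=3
  k=2: (−1)^0·6.0000/(2)·0.2128^2·0.9771^2 = +0.129707
  k=3: (−1)^1·6.0000/(6)·0.2128^0·0.9771^4 = -0.911478
d^2_{-1,1}(2.7127) = +0.129707 -0.911478 = -0.781771
|D^2_{-1,1}|² = |d^2_{-1,1}(β)|² = (-0.781771)² = 0.611165 (the z-rotation phases have unit modulus)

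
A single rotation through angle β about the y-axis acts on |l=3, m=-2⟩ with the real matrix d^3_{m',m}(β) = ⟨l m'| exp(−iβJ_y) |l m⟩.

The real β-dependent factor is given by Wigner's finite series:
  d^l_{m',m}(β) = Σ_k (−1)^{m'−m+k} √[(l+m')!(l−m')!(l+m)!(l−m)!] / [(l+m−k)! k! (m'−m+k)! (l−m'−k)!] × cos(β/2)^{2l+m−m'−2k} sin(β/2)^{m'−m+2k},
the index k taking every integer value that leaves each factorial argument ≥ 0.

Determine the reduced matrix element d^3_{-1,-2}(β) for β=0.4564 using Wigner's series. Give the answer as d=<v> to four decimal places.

d=-0.5597

d^3_{-1,-2}(β=0.4564) via Wigner's sum:
c=cos(0.4564/2)=0.974075, s=sin(0.4564/2)=0.226225; N=√[2·24·1·120]=75.894664
The bounds max(0,m−m')=0 and min(l+m,l−m')=1 give 2 terms
  k=0: (−1)^1·75.8947/(24)·0.9741^5·0.2262^1 = -0.627339
  k=1: (−1)^2·75.8947/(12)·0.9741^3·0.2262^3 = +0.067675
d^3_{-1,-2}(0.4564) = -0.627339 +0.067675 = -0.559664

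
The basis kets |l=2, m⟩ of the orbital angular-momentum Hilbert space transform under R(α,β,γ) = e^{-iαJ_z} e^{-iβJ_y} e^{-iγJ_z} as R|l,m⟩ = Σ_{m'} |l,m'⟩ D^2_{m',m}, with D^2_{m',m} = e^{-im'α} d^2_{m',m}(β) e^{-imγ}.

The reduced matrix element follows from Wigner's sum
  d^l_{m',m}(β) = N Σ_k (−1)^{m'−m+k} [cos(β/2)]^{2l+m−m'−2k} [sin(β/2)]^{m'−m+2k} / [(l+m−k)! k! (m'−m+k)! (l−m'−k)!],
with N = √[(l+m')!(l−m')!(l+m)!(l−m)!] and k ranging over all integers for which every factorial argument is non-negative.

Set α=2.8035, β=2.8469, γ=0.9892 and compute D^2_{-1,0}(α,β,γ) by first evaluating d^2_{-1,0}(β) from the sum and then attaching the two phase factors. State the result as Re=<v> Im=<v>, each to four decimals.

D^2_{-1,0}(2.8035,2.8469,0.9892) = e^{-i·-1·2.8035}·d^2_{-1,0}(2.8469)·e^{-i·0·0.9892}. Compute d first:
With c≡cos(β/2)=0.146814 and s≡sin(β/2)=0.989164, N=[1·6·2·2]^{1/2}=4.898979
k: max(0,(0)−(-1))=1 … min(2+(0),2−(-1))=2
  k=1: (−1)^0·4.8990/(2)·0.1468^3·0.9892^1 = +0.007667
  k=2: (−1)^1·4.8990/(2)·0.1468^1·0.9892^3 = -0.348055
d^2_{-1,0}(2.8469) = +0.007667 -0.348055 = -0.340387
Phases: e^{-i·(-1)·2.8035}=-0.943389+0.331688i, e^{-i·(0)·0.9892}=+1.000000+0.000000i ⇒ D=+0.321118-0.112902i

Re=0.3211 Im=-0.1129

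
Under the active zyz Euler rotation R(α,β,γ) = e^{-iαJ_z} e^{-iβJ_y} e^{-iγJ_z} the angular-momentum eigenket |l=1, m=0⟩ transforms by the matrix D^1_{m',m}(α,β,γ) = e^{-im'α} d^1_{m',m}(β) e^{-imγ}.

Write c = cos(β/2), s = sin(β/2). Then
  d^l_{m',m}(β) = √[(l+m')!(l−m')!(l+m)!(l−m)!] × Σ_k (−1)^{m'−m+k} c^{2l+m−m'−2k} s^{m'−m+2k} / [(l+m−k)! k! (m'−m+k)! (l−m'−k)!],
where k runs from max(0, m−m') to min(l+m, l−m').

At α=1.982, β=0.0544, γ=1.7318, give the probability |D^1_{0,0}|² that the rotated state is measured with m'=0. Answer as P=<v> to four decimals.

P=0.9970

Split into d^1_{0,0}(β=0.0544) × two z-phases.
Half-angle: c=0.999630, s=0.027197. N=√(1·1·1·1)=1.000000
k: max(0,(0)−(0))=0 … min(1+(0),1−(0))=1
  k=0: (−1)^0·1.0000/(1)·0.9996^2·0.0272^0 = +0.999260
  k=1: (−1)^1·1.0000/(1)·0.9996^0·0.0272^2 = -0.000740
d^1_{0,0}(0.0544) = +0.999260 -0.000740 = +0.998521
|D^1_{0,0}|² = |d^1_{0,0}(β)|² = (+0.998521)² = 0.997044 (the z-rotation phases have unit modulus)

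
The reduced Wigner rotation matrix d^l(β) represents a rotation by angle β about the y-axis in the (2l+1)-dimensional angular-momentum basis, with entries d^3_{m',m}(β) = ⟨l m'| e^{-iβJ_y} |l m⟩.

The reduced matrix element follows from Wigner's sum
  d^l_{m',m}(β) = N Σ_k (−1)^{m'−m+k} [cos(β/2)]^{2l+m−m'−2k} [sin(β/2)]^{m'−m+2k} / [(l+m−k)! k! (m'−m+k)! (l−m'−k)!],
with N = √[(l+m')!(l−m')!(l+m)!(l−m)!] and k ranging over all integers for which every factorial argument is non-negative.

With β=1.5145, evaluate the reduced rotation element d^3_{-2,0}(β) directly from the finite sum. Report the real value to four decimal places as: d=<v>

d^3_{-2,0}(β=1.5145) via Wigner's sum:
With c≡cos(β/2)=0.726728 and s≡sin(β/2)=0.686926, N=[1·120·6·6]^{1/2}=65.726707
k∈{2,3} keeps every argument non-negative
  k=2: (−1)^0·65.7267/(12)·0.7267^4·0.6869^2 = +0.720887
  k=3: (−1)^1·65.7267/(12)·0.7267^2·0.6869^4 = -0.644084
d^3_{-2,0}(1.5145) = +0.720887 -0.644084 = +0.076802

d=0.0768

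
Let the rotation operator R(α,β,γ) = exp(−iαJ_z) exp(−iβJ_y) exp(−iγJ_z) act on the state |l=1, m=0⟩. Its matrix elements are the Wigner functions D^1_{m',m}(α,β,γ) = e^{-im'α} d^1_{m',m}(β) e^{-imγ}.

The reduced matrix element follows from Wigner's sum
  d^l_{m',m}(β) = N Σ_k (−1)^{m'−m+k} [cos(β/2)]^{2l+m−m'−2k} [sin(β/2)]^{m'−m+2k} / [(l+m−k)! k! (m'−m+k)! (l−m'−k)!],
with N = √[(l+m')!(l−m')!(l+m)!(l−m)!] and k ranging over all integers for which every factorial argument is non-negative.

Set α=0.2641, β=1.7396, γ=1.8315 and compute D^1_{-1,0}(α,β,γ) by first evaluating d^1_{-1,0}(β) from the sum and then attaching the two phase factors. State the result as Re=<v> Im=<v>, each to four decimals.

Re=0.6729 Im=0.1820

Split into d^1_{-1,0}(β=1.7396) × two z-phases.
c=cos(1.7396/2)=0.644979, s=sin(1.7396/2)=0.764200; N=√[1·2·1·1]=1.414214
k: max(0,(0)−(-1))=1 … min(1+(0),1−(-1))=1
  k=1: (−1)^0·1.4142/(1)·0.6450^1·0.7642^1 = +0.697056
d^1_{-1,0}(1.7396) = +0.697056
Attach z-rotation phases: D = e^{-i(-1)(0.2641)}·(+0.697056)·e^{-i(0)(1.8315)} = +0.672888+0.181960i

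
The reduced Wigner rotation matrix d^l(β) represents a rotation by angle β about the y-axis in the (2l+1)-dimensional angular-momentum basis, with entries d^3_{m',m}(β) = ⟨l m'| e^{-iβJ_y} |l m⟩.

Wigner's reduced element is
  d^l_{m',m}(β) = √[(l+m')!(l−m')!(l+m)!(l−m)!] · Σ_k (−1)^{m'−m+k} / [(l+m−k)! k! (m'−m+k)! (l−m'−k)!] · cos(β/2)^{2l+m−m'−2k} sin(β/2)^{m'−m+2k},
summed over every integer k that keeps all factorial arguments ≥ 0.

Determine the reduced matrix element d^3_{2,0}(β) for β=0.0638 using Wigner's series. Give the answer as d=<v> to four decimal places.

d^3_{2,0}(β=0.0638) via Wigner's sum:
c=cos(0.0638/2)=0.999491, s=sin(0.0638/2)=0.031895; N=√[120·1·6·6]=65.726707
k: max(0,(0)−(2))=0 … min(3+(0),3−(2))=1
  k=0: (−1)^2·65.7267/(12)·0.9995^4·0.0319^2 = +0.005560
  k=1: (−1)^3·65.7267/(12)·0.9995^2·0.0319^4 = -0.000006
d^3_{2,0}(0.0638) = +0.005560 -0.000006 = +0.005555

d=0.0056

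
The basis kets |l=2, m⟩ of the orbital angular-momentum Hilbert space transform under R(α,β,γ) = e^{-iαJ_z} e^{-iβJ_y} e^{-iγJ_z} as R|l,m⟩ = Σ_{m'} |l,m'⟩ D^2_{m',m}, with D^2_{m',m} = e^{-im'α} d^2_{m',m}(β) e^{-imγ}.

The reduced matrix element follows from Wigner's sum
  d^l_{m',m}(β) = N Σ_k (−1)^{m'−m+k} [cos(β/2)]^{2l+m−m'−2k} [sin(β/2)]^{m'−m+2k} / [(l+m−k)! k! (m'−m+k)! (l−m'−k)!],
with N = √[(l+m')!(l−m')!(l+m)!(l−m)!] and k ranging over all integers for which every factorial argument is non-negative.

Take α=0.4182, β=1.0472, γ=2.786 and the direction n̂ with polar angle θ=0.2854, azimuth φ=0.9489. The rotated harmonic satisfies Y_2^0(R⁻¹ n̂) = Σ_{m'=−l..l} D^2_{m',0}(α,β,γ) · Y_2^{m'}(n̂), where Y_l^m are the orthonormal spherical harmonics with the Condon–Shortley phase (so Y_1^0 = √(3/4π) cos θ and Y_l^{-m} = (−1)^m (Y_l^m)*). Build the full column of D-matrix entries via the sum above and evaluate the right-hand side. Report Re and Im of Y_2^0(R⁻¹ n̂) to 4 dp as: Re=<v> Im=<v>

Need the full column D^2_{m',0} for m'=−2..2 at α=0.4182, β=1.0472, γ=2.786.
cos(β/2)=0.866025, sin(β/2)=0.500001
d^2_{-2,0}: single k=2 term ⇒ +0.459281;  D = +0.307782+0.340894i
d^2_{-1,0}: k∈[1..2] ⇒ +0.795495 -0.265167 = +0.530329;  D = +0.484626+0.215375i
d^2_{0,0}: k∈[0..2] ⇒ +0.562498 -0.750002 +0.062501 = -0.125003;  D = -0.125003+0.000000i
d^2_{1,0}: k∈[0..1] ⇒ -0.795495 +0.265167 = -0.530329;  D = -0.484626+0.215375i
d^2_{2,0}: single k=0 term ⇒ +0.459281;  D = +0.307782-0.340894i
Y_2^{m'}(θ=0.2854,φ=0.9489) and Σ D·Y over m':
  (+0.3078+0.3409i)·(-0.0098-0.0290i)  (+0.4846+0.2154i)·(+0.1216-0.1696i)  (-0.1250+0.0000i)·(+0.5558+0.0000i)  (-0.4846+0.2154i)·(-0.1216-0.1696i)  (+0.3078-0.3409i)·(-0.0098+0.0290i)
Y_2^0(R⁻¹ n̂) = +0.135158+0.000000i

Re=0.1352 Im=0.0000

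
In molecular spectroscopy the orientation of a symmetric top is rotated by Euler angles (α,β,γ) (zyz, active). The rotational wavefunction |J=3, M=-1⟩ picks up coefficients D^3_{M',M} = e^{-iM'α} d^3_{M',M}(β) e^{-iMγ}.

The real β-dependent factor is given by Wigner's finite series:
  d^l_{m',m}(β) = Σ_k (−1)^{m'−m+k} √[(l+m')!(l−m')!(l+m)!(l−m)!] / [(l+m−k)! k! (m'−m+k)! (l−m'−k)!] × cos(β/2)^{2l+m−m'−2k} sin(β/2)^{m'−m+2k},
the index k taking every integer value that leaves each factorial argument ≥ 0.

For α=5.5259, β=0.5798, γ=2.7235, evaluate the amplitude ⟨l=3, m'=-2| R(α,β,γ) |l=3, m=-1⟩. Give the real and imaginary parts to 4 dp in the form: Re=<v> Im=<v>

Re=0.2126 Im=0.5616

First d^3_{-2,-1}(β=0.5798), then the phase factors e^{-i(-2)α} and e^{-i(-1)γ}:
With c≡cos(β/2)=0.958272 and s≡sin(β/2)=0.285856, N=[1·120·2·24]^{1/2}=75.894664
Admissible k: 1..2 (factorial args all ≥0)
  k=1: (−1)^0·75.8947/(24)·0.9583^5·0.2859^1 = +0.730454
  k=2: (−1)^1·75.8947/(12)·0.9583^3·0.2859^3 = -0.129999
d^3_{-2,-1}(0.5798) = +0.730454 -0.129999 = +0.600455
Attach z-rotation phases: D = e^{-i(-2)(5.5259)}·(+0.600455)·e^{-i(-1)(2.7235)} = +0.212574+0.561568i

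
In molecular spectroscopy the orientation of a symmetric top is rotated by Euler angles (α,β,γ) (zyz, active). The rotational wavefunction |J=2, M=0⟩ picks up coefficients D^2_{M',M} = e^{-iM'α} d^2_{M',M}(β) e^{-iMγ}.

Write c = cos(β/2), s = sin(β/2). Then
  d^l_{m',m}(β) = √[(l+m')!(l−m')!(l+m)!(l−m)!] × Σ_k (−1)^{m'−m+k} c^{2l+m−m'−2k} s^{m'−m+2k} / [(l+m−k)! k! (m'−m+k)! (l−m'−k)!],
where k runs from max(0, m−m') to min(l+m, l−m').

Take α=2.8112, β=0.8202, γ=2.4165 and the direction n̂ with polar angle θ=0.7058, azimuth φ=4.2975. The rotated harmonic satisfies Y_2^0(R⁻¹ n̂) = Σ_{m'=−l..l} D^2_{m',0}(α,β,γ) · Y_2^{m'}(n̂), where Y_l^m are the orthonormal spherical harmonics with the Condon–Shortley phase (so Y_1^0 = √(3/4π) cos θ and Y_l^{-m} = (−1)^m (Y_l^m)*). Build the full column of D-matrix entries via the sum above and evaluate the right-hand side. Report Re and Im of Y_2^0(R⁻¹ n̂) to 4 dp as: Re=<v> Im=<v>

Need the full column D^2_{m',0} for m'=−2..2 at α=2.8112, β=0.8202, γ=2.4165.
cos(β/2)=0.917081, sin(β/2)=0.398701
d^2_{-2,0}: single k=2 term ⇒ +0.327481;  D = +0.258549-0.200987i
d^2_{-1,0}: k∈[1..2] ⇒ +0.753262 -0.142372 = +0.610890;  D = -0.577850+0.198181i
d^2_{0,0}: k∈[0..2] ⇒ +0.707344 -0.534774 +0.025269 = +0.197839;  D = +0.197839+0.000000i
d^2_{1,0}: k∈[0..1] ⇒ -0.753262 +0.142372 = -0.610890;  D = +0.577850+0.198181i
d^2_{2,0}: single k=0 term ⇒ +0.327481;  D = +0.258549+0.200987i
Y_2^{m'}(θ=0.7058,φ=4.2975) and Σ D·Y over m':
  (+0.2585-0.2010i)·(-0.1097-0.1199i)  (-0.5778+0.1982i)·(-0.1537+0.3490i)  (+0.1978+0.0000i)·(+0.2327+0.0000i)  (+0.5778+0.1982i)·(+0.1537+0.3490i)  (+0.2585+0.2010i)·(-0.1097+0.1199i)
Y_2^0(R⁻¹ n̂) = -0.019566+0.000000i

Re=-0.0196 Im=0.0000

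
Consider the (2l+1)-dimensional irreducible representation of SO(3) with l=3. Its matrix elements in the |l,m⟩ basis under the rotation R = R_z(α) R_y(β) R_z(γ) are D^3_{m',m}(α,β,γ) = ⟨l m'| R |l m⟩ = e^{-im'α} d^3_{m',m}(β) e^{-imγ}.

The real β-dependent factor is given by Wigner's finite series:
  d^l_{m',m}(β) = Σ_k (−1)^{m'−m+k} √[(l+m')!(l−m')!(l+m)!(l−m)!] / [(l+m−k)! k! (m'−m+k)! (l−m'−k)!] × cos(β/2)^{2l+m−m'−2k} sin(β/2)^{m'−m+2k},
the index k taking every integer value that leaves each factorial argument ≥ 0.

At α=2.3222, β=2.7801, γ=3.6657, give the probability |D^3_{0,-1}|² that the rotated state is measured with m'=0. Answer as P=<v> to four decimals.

D^3_{0,-1}(2.3222,2.7801,3.6657) = e^{-i·0·2.3222}·d^3_{0,-1}(2.7801)·e^{-i·-1·3.6657}. Compute d first:
Half-angle: c=0.179764, s=0.983710. N=√(6·6·2·24)=41.569219
The bounds max(0,m−m')=0 and min(l+m,l−m')=2 give 3 terms
  k=0: (−1)^1·41.5692/(12)·0.1798^5·0.9837^1 = -0.000640
  k=1: (−1)^2·41.5692/(4)·0.1798^3·0.9837^3 = +0.057467
  k=2: (−1)^3·41.5692/(12)·0.1798^1·0.9837^5 = -0.573625
d^3_{0,-1}(2.7801) = -0.000640 +0.057467 -0.573625 = -0.516797
|D^3_{0,-1}|² = |d^3_{0,-1}(β)|² = (-0.516797)² = 0.267079 (the z-rotation phases have unit modulus)

P=0.2671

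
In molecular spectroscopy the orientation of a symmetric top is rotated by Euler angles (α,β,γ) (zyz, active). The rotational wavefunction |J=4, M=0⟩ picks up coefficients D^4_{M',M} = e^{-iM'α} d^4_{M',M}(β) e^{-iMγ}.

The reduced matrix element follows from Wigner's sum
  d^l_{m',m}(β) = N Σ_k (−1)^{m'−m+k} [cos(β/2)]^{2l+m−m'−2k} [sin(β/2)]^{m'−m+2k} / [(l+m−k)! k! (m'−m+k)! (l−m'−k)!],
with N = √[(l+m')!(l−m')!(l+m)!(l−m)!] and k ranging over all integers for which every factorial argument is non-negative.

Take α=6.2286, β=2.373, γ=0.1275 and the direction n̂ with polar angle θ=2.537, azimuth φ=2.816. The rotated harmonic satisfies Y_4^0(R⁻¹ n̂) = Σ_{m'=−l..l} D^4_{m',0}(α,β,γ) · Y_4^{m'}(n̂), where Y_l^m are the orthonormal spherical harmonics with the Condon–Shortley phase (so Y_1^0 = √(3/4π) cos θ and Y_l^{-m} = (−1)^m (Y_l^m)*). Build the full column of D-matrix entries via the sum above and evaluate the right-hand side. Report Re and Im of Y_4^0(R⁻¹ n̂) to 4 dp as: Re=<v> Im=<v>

Need the full column D^4_{m',0} for m'=−4..4 at α=6.2286, β=2.373, γ=0.1275.
cos(β/2)=0.374907, sin(β/2)=0.927062
d^4_{-4,0}: single k=4 term ⇒ +0.122090;  D = +0.119191-0.026446i
d^4_{-3,0}: k∈[3..4] ⇒ +0.069825 -0.426952 = -0.357128;  D = -0.352350+0.058221i
d^4_{-2,0}: k∈[2..4] ⇒ +0.022640 -0.369164 +0.846490 = +0.499966;  D = +0.496990-0.054473i
d^4_{-1,0}: k∈[1..4] ⇒ +0.004316 -0.158347 +0.968237 -0.986737 = -0.172532;  D = -0.172275+0.009413i
d^4_{0,0}: k∈[0..4] ⇒ +0.000390 -0.038184 +0.525330 -1.427647 +0.545597 = -0.394513;  D = -0.394513+0.000000i
d^4_{1,0}: k∈[0..3] ⇒ -0.004316 +0.158347 -0.968237 +0.986737 = +0.172532;  D = +0.172275+0.009413i
d^4_{2,0}: k∈[0..2] ⇒ +0.022640 -0.369164 +0.846490 = +0.499966;  D = +0.496990+0.054473i
d^4_{3,0}: k∈[0..1] ⇒ -0.069825 +0.426952 = +0.357128;  D = +0.352350+0.058221i
d^4_{4,0}: single k=0 term ⇒ +0.122090;  D = +0.119191+0.026446i
Y_4^{m'}(θ=2.537,φ=2.816) and Σ D·Y over m':
  (+0.1192-0.0264i)·(+0.0123+0.0445i)  (-0.3523+0.0582i)·(+0.1059+0.1567i)  (+0.4970-0.0545i)·(+0.3214+0.2449i)  (-0.1723+0.0094i)·(+0.3644+0.1230i)  (-0.3945+0.0000i)·(-0.1344+0.0000i)  (+0.1723+0.0094i)·(-0.3644+0.1230i)  (+0.4970+0.0545i)·(+0.3214-0.2449i)  (+0.3523+0.0582i)·(-0.1059+0.1567i)  (+0.1192+0.0264i)·(+0.0123-0.0445i)
Y_4^0(R⁻¹ n̂) = +0.183706+0.000000i

Re=0.1837 Im=0.0000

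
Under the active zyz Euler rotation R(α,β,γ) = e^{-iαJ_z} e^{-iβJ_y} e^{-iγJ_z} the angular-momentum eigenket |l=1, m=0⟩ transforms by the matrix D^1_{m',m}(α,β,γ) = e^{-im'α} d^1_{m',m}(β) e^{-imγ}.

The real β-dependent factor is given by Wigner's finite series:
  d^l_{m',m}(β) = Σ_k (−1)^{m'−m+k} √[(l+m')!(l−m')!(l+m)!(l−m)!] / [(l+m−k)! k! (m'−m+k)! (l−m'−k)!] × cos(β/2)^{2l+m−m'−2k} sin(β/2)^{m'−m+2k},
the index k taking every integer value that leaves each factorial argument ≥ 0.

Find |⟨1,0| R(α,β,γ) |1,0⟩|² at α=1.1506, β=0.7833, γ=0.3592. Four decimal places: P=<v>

D^1_{0,0}(1.1506,0.7833,0.3592) = e^{-i·0·1.1506}·d^1_{0,0}(0.7833)·e^{-i·0·0.3592}. Compute d first:
Half-angle: c=0.924280, s=0.381714. N=√(1·1·1·1)=1.000000
k∈{0,1} keeps every argument non-negative
  k=0: (−1)^0·1.0000/(1)·0.9243^2·0.3817^0 = +0.854294
  k=1: (−1)^1·1.0000/(1)·0.9243^0·0.3817^2 = -0.145706
d^1_{0,0}(0.7833) = +0.854294 -0.145706 = +0.708589
|D^1_{0,0}|² = |d^1_{0,0}(β)|² = (+0.708589)² = 0.502098 (the z-rotation phases have unit modulus)

P=0.5021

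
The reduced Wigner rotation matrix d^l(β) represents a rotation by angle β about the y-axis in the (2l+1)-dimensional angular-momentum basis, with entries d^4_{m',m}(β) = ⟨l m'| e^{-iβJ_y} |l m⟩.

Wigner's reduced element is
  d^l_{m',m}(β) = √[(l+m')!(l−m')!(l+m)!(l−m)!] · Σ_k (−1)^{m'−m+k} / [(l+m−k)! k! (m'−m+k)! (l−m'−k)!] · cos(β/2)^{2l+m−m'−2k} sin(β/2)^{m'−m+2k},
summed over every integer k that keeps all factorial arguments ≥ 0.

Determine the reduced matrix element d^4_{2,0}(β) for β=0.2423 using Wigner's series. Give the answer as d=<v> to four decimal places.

d=0.1274

d^4_{2,0}(β=0.2423) via Wigner's sum:
Half-angle: c=0.992670, s=0.120854. N=√(720·2·24·24)=910.735966
Admissible k: 0..2 (factorial args all ≥0)
  k=0: (−1)^2·910.7360/(96)·0.9927^6·0.1209^2 = +0.132578
  k=1: (−1)^3·910.7360/(36)·0.9927^4·0.1209^4 = -0.005240
  k=2: (−1)^4·910.7360/(96)·0.9927^2·0.1209^6 = +0.000029
d^4_{2,0}(0.2423) = +0.132578 -0.005240 +0.000029 = +0.127367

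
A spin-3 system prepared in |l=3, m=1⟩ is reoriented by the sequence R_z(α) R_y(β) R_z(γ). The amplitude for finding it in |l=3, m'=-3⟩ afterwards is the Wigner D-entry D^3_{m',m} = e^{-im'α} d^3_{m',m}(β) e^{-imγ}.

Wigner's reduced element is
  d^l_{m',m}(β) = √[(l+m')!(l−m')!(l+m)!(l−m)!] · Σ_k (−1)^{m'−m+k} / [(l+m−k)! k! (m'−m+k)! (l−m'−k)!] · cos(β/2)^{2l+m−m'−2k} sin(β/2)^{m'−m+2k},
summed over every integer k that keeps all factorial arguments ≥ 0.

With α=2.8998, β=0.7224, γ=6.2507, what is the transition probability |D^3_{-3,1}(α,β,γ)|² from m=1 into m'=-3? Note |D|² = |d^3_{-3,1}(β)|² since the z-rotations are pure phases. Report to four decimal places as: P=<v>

P=0.0028

First d^3_{-3,1}(β=0.7224), then the phase factors e^{-i(-3)α} and e^{-i(1)γ}:
With c≡cos(β/2)=0.935473 and s≡sin(β/2)=0.353397, N=[1·720·24·2]^{1/2}=185.903201
The bounds max(0,m−m')=4 and min(l+m,l−m')=4 give 1 term
  k=4: (−1)^0·185.9032/(48)·0.9355^2·0.3534^4 = +0.052864
d^3_{-3,1}(0.7224) = +0.052864
|D^3_{-3,1}|² = |d^3_{-3,1}(β)|² = (+0.052864)² = 0.002795 (the z-rotation phases have unit modulus)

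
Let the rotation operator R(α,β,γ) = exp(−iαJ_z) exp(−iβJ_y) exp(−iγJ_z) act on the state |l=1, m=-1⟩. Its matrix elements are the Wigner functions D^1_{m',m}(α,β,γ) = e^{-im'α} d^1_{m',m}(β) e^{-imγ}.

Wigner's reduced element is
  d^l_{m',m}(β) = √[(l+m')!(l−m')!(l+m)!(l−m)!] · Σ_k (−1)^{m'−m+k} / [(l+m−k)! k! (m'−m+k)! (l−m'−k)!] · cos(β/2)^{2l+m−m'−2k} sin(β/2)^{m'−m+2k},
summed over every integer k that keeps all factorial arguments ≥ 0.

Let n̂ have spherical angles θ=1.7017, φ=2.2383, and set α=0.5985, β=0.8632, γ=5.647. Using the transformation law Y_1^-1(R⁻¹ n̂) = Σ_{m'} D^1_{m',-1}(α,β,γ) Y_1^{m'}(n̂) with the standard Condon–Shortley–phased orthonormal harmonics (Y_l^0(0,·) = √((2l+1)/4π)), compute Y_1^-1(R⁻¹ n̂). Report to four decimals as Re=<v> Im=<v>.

Need the full column D^1_{m',-1} for m'=−1..1 at α=0.5985, β=0.8632, γ=5.647.
cos(β/2)=0.908298, sin(β/2)=0.418325
d^1_{-1,-1}: single k=0 term ⇒ +0.825005;  D = +0.824419-0.031083i
d^1_{0,-1}: single k=0 term ⇒ -0.537349;  D = -0.432226+0.319256i
d^1_{1,-1}: single k=0 term ⇒ +0.174995;  D = +0.057717-0.165204i
Y_1^{m'}(θ=1.7017,φ=2.2383) and Σ D·Y over m':
  (+0.8244-0.0311i)·(-0.2120-0.2690i)  (-0.4322+0.3193i)·(-0.0638+0.0000i)  (+0.0577-0.1652i)·(+0.2120-0.2690i)
Y_1^-1(R⁻¹ n̂) = -0.187811-0.286111i

Re=-0.1878 Im=-0.2861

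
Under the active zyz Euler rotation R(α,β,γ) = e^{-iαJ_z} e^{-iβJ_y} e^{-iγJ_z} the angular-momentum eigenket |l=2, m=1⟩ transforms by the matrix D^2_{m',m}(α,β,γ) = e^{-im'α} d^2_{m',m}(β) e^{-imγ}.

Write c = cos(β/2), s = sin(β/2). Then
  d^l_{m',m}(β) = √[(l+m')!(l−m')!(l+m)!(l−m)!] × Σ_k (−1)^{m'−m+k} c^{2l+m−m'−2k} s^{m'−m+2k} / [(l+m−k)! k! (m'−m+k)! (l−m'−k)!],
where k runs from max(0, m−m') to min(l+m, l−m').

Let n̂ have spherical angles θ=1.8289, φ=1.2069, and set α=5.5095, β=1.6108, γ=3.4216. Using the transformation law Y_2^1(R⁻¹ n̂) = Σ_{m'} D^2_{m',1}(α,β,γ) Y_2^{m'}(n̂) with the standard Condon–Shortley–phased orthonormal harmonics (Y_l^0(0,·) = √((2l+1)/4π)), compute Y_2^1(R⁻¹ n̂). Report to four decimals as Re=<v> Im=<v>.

Need the full column D^2_{m',1} for m'=−2..2 at α=5.5095, β=1.6108, γ=3.4216.
cos(β/2)=0.692823, sin(β/2)=0.721108
d^2_{-2,1}: single k=3 term ⇒ +0.519580;  D = +0.131857+0.502571i
d^2_{-1,1}: k∈[2..3] ⇒ +0.748800 -0.270396 = +0.478404;  D = -0.236506+0.415855i
d^2_{0,1}: k∈[1..2] ⇒ +0.587411 -0.636354 = -0.048942;  D = +0.047036-0.013526i
d^2_{1,1}: k∈[0..1] ⇒ +0.230403 -0.748800 = -0.518397;  D = +0.456498+0.245652i
d^2_{2,1}: single k=0 term ⇒ -0.479619;  D = +0.143309+0.457709i
Y_2^{m'}(θ=1.8289,φ=1.2069) and Σ D·Y over m':
  (+0.1319+0.5026i)·(-0.2696-0.2402i)  (-0.2365+0.4159i)·(-0.0679+0.1782i)  (+0.0470-0.0135i)·(-0.2537+0.0000i)  (+0.4565+0.2457i)·(+0.0679+0.1782i)  (+0.1433+0.4577i)·(-0.2696+0.2402i)
Y_2^1(R⁻¹ n̂) = -0.146186-0.225080i

Re=-0.1462 Im=-0.2251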